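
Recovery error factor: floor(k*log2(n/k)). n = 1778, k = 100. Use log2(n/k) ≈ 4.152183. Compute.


log2(n/k) = log2(1778/100) ≈ 4.152183.
k*log2(n/k) ≈ 100*4.152183 = 415.2183.
floor(415.2183) = 415.

415


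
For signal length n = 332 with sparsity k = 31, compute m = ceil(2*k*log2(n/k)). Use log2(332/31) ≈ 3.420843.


log2(n/k) = log2(332/31) ≈ 3.420843.
2*k*log2(n/k) ≈ 2*31*3.420843 = 212.092266.
m = ceil(212.092266) = 213.

213


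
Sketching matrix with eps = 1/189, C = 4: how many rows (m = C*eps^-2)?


1/eps = 189.
(1/eps)^2 = 35721.
m = 4*35721 = 142884.

142884


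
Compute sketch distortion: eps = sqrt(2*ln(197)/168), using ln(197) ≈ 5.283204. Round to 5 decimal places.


ln(197) ≈ 5.283204.
2*ln(N)/m ≈ 2*5.283204/168 ≈ 0.06289529.
eps = sqrt(0.06289529) ≈ 0.2507893 ≈ 0.25079.

0.25079


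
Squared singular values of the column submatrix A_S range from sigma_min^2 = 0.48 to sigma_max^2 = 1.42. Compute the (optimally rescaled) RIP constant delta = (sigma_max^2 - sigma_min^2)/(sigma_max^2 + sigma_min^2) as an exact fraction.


lambda_max - lambda_min = 1.42 - 0.48 = 0.94.
lambda_max + lambda_min = 1.42 + 0.48 = 1.90.
delta = 0.94/1.90 = 94/190 = 47/95.

47/95


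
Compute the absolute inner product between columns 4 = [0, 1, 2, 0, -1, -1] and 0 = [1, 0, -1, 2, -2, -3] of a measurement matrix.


Inner product: 0*1 + 1*0 + 2*-1 + 0*2 + -1*-2 + -1*-3
Products: [0, 0, -2, 0, 2, 3]
Sum = 3.
|dot| = 3.

3


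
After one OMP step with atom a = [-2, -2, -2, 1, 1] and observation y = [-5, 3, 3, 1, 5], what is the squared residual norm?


a^T a = 14.
a^T y = 4.
coeff = 4/14 = 2/7.
||r||^2 = 475/7.

475/7


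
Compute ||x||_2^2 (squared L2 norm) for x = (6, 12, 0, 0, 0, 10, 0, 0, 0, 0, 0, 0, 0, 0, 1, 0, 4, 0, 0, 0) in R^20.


Non-zero entries: [(0, 6), (1, 12), (5, 10), (14, 1), (16, 4)]
Squares: [36, 144, 100, 1, 16]
||x||_2^2 = sum = 297.

297


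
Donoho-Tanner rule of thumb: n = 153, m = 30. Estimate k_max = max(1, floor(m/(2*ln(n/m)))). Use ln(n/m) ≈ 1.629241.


n/m = 153/30 = 51/10.
ln(n/m) ≈ 1.629241.
2*ln(n/m) ≈ 3.258482.
m/(2*ln(n/m)) ≈ 30/3.258482 ≈ 9.2067.
floor = 9.
k_max = max(1, 9) = 9.

9


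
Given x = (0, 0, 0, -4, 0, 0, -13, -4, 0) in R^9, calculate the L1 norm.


Non-zero entries: [(3, -4), (6, -13), (7, -4)]
Absolute values: [4, 13, 4]
||x||_1 = sum = 21.

21


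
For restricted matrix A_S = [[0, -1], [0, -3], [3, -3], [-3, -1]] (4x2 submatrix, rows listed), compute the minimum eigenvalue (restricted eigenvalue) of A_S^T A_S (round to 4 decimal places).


A_S^T A_S = [[18, -6], [-6, 20]].
trace = 38.
det = 324.
disc = trace^2 - 4*det = 1444 - 4*324 = 148.
sqrt(148) ≈ 12.165525.
lam_min = (38 - sqrt(148))/2 ≈ (38 - 12.165525)/2 = 12.9172375 ≈ 12.9172.

12.9172


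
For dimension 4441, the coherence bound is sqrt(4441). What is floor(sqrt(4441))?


66^2 = 4356 <= 4441 < 4489 = 67^2, so 66 <= sqrt(4441) < 67.
floor(sqrt(4441)) = 66.

66


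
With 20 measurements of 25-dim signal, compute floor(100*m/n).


100*m/n = 100*20/25 ≈ 80.0.
floor = 80.

80


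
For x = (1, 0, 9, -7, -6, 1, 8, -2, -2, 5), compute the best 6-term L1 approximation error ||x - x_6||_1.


Sorted |x_i| descending: [9, 8, 7, 6, 5, 2, 2, 1, 1, 0]
Keep top 6: [9, 8, 7, 6, 5, 2]
Tail entries: [2, 1, 1, 0]
L1 error = sum of tail = 4.

4


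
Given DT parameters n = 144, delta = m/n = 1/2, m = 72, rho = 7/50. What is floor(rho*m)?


m = 1/2*144 = 72.
rho = 7/50.
rho*m = 7/50*72 = 10.08.
k = floor(10.08) = 10.

10


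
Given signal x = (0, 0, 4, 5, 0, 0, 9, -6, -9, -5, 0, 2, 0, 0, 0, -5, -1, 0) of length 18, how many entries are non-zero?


Non-zero positions: [2, 3, 6, 7, 8, 9, 11, 15, 16].
Sparsity = 9.

9


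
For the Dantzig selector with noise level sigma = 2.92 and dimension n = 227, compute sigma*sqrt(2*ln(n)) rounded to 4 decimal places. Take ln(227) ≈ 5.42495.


ln(227) ≈ 5.42495.
2*ln(n) ≈ 10.8499.
sqrt(2*ln(n)) ≈ sqrt(10.8499) ≈ 3.293919.
threshold ≈ 2.92*3.293919 = 9.61824348 ≈ 9.6182.

9.6182


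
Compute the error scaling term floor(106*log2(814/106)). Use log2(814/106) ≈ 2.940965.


log2(n/k) = log2(814/106) ≈ 2.940965.
k*log2(n/k) ≈ 106*2.940965 = 311.74229.
floor(311.74229) = 311.

311


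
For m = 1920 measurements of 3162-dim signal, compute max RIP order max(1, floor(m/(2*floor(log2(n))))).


floor(log2(3162)) = 11.
2*11 = 22.
m/(2*floor(log2(n))) = 1920/22 ≈ 87.2727.
floor = 87.
k = max(1, 87) = 87.

87


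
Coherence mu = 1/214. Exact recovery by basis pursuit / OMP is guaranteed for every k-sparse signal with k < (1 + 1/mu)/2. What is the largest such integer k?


1/mu = 214.
1 + 1/mu = 215.
(1 + 1/mu)/2 = 107.5 is not an integer, so k_max = floor(107.5) = 107.

107


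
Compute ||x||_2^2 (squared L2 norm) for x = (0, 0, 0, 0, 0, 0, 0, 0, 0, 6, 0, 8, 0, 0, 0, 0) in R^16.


Non-zero entries: [(9, 6), (11, 8)]
Squares: [36, 64]
||x||_2^2 = sum = 100.

100


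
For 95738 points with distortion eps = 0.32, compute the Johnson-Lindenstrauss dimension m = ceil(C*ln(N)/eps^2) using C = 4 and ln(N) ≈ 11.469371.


ln(95738) ≈ 11.469371.
eps^2 = 0.32^2 = 0.1024.
C*ln(N)/eps^2 ≈ 4*11.469371/0.1024 ≈ 448.0223.
m = ceil(448.0223) = 449.

449


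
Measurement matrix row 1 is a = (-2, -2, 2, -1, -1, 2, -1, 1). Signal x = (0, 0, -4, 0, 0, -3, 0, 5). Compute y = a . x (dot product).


Non-zero terms: ['2*-4', '2*-3', '1*5']
Products: [-8, -6, 5]
y = sum = -9.

-9


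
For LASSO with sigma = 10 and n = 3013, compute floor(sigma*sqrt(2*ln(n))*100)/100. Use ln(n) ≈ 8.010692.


ln(3013) ≈ 8.010692.
2*ln(n) ≈ 16.021384.
sqrt(2*ln(n)) ≈ sqrt(16.021384) ≈ 4.002672.
lambda ≈ 10*4.002672 = 40.02672.
floor(lambda*100)/100 = 40.02.

40.02


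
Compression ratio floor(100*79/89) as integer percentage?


100*m/n = 100*79/89 ≈ 88.764.
floor = 88.

88


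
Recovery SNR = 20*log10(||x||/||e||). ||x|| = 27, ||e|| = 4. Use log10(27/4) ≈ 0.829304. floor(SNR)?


||x||/||e|| = 27/4.
log10(27/4) ≈ 0.829304.
20*log10(||x||/||e||) ≈ 20*0.829304 = 16.58608.
floor(16.58608) = 16.

16


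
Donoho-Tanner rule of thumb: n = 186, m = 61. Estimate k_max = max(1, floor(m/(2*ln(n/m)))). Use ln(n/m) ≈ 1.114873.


n/m = 186/61.
ln(n/m) ≈ 1.114873.
2*ln(n/m) ≈ 2.229746.
m/(2*ln(n/m)) ≈ 61/2.229746 ≈ 27.3574.
floor = 27.
k_max = max(1, 27) = 27.

27


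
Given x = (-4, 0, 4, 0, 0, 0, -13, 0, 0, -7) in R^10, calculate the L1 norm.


Non-zero entries: [(0, -4), (2, 4), (6, -13), (9, -7)]
Absolute values: [4, 4, 13, 7]
||x||_1 = sum = 28.

28


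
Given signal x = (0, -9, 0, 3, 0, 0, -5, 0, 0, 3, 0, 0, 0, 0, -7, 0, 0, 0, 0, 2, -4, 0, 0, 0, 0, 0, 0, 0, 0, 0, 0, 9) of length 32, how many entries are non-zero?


Non-zero positions: [1, 3, 6, 9, 14, 19, 20, 31].
Sparsity = 8.

8


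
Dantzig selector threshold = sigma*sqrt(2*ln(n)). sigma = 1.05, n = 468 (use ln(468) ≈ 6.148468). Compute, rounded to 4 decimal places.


ln(468) ≈ 6.148468.
2*ln(n) ≈ 12.296936.
sqrt(2*ln(n)) ≈ sqrt(12.296936) ≈ 3.506699.
threshold ≈ 1.05*3.506699 = 3.68203395 ≈ 3.6820.

3.6820


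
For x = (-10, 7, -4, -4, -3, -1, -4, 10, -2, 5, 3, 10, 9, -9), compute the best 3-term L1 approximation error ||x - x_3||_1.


Sorted |x_i| descending: [10, 10, 10, 9, 9, 7, 5, 4, 4, 4, 3, 3, 2, 1]
Keep top 3: [10, 10, 10]
Tail entries: [9, 9, 7, 5, 4, 4, 4, 3, 3, 2, 1]
L1 error = sum of tail = 51.

51


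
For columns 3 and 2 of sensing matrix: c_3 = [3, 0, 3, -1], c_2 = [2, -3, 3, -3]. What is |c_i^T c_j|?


Inner product: 3*2 + 0*-3 + 3*3 + -1*-3
Products: [6, 0, 9, 3]
Sum = 18.
|dot| = 18.

18


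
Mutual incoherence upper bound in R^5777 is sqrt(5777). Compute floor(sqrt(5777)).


76^2 = 5776 <= 5777 < 5929 = 77^2, so 76 <= sqrt(5777) < 77.
floor(sqrt(5777)) = 76.

76


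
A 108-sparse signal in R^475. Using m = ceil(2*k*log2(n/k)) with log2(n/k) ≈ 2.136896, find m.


log2(n/k) = log2(475/108) ≈ 2.136896.
2*k*log2(n/k) ≈ 2*108*2.136896 = 461.569536.
m = ceil(461.569536) = 462.

462


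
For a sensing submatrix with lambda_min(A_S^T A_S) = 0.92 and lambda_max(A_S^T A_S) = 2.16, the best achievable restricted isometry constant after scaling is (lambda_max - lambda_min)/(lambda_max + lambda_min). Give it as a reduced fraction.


lambda_max - lambda_min = 2.16 - 0.92 = 1.24.
lambda_max + lambda_min = 2.16 + 0.92 = 3.08.
delta = 1.24/3.08 = 124/308 = 31/77.

31/77


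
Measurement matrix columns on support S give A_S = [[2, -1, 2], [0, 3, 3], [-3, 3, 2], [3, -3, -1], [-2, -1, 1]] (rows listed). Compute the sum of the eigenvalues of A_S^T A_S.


Sum of eigenvalues of A_S^T A_S = trace(A_S^T A_S) = sum of squared column norms of A_S.
A_S^T A_S diagonal: [26, 29, 19].
trace = 26 + 29 + 19 = 74.

74


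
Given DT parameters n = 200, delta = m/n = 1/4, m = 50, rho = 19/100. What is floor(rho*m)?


m = 1/4*200 = 50.
rho = 19/100.
rho*m = 19/100*50 = 9.5.
k = floor(9.5) = 9.

9


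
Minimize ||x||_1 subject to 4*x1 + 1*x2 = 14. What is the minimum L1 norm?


Axis intercepts:
  x1 = 7/2, x2 = 0: L1 = 7/2
  x1 = 0, x2 = 14: L1 = 14
x* = (7/2, 0)
||x*||_1 = 7/2.

7/2


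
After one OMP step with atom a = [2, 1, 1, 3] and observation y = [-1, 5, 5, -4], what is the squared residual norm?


a^T a = 15.
a^T y = -4.
coeff = -4/15 = -4/15.
||r||^2 = 989/15.

989/15


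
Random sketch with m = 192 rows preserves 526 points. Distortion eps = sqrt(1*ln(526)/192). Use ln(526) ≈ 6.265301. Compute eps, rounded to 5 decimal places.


ln(526) ≈ 6.265301.
1*ln(N)/m ≈ 1*6.265301/192 ≈ 0.03263178.
eps = sqrt(0.03263178) ≈ 0.1806427 ≈ 0.18064.

0.18064


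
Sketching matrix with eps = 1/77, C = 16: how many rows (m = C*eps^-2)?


1/eps = 77.
(1/eps)^2 = 5929.
m = 16*5929 = 94864.

94864


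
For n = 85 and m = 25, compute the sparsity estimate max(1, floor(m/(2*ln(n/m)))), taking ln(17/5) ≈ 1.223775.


n/m = 85/25 = 17/5.
ln(n/m) ≈ 1.223775.
2*ln(n/m) ≈ 2.44755.
m/(2*ln(n/m)) ≈ 25/2.44755 ≈ 10.2143.
floor = 10.
k_max = max(1, 10) = 10.

10


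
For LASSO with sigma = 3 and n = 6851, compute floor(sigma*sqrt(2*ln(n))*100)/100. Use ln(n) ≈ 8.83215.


ln(6851) ≈ 8.83215.
2*ln(n) ≈ 17.6643.
sqrt(2*ln(n)) ≈ sqrt(17.6643) ≈ 4.202892.
lambda ≈ 3*4.202892 = 12.608676.
floor(lambda*100)/100 = 12.60.

12.60


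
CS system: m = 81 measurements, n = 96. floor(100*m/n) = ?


100*m/n = 100*81/96 ≈ 84.375.
floor = 84.

84


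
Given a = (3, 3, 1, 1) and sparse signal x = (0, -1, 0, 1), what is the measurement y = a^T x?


Non-zero terms: ['3*-1', '1*1']
Products: [-3, 1]
y = sum = -2.

-2


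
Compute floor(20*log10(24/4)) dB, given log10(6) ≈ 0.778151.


||x||/||e|| = 24/4 = 6.
log10(6) ≈ 0.778151.
20*log10(||x||/||e||) ≈ 20*0.778151 = 15.56302.
floor(15.56302) = 15.

15


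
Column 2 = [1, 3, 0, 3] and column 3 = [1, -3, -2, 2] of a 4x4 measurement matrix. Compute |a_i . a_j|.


Inner product: 1*1 + 3*-3 + 0*-2 + 3*2
Products: [1, -9, 0, 6]
Sum = -2.
|dot| = 2.

2


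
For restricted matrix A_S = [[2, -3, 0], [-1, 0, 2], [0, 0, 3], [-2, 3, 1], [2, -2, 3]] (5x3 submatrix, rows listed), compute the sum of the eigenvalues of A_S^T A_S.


Sum of eigenvalues of A_S^T A_S = trace(A_S^T A_S) = sum of squared column norms of A_S.
A_S^T A_S diagonal: [13, 22, 23].
trace = 13 + 22 + 23 = 58.

58


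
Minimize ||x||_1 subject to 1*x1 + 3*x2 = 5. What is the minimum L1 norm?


Axis intercepts:
  x1 = 5, x2 = 0: L1 = 5
  x1 = 0, x2 = 5/3: L1 = 5/3
x* = (0, 5/3)
||x*||_1 = 5/3.

5/3


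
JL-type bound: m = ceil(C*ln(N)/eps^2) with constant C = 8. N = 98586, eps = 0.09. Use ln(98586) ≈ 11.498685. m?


ln(98586) ≈ 11.498685.
eps^2 = 0.09^2 = 0.0081.
C*ln(N)/eps^2 ≈ 8*11.498685/0.0081 ≈ 11356.7259.
m = ceil(11356.7259) = 11357.

11357


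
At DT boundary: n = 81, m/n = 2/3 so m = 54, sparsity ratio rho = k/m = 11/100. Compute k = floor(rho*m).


m = 2/3*81 = 54.
rho = 11/100.
rho*m = 11/100*54 = 5.94.
k = floor(5.94) = 5.

5


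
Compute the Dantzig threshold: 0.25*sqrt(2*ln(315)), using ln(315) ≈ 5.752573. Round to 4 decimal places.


ln(315) ≈ 5.752573.
2*ln(n) ≈ 11.505146.
sqrt(2*ln(n)) ≈ sqrt(11.505146) ≈ 3.391924.
threshold ≈ 0.25*3.391924 = 0.847981 ≈ 0.8480.

0.8480


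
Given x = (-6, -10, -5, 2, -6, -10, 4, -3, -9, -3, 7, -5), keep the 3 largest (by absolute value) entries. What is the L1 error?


Sorted |x_i| descending: [10, 10, 9, 7, 6, 6, 5, 5, 4, 3, 3, 2]
Keep top 3: [10, 10, 9]
Tail entries: [7, 6, 6, 5, 5, 4, 3, 3, 2]
L1 error = sum of tail = 41.

41


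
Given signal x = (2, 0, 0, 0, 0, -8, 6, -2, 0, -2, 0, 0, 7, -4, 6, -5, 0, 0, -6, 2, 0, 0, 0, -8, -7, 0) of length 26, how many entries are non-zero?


Non-zero positions: [0, 5, 6, 7, 9, 12, 13, 14, 15, 18, 19, 23, 24].
Sparsity = 13.

13


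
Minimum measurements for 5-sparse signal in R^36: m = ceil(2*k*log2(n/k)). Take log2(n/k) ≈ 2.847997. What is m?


log2(n/k) = log2(36/5) ≈ 2.847997.
2*k*log2(n/k) ≈ 2*5*2.847997 = 28.47997.
m = ceil(28.47997) = 29.

29


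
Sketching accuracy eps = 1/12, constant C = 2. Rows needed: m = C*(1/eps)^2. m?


1/eps = 12.
(1/eps)^2 = 144.
m = 2*144 = 288.

288


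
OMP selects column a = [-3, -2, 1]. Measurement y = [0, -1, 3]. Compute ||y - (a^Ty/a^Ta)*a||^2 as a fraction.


a^T a = 14.
a^T y = 5.
coeff = 5/14 = 5/14.
||r||^2 = 115/14.

115/14


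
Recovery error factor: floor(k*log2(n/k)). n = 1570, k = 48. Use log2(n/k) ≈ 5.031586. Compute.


log2(n/k) = log2(1570/48) ≈ 5.031586.
k*log2(n/k) ≈ 48*5.031586 = 241.516128.
floor(241.516128) = 241.

241


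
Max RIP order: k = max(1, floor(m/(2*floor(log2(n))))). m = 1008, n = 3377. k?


floor(log2(3377)) = 11.
2*11 = 22.
m/(2*floor(log2(n))) = 1008/22 ≈ 45.8182.
floor = 45.
k = max(1, 45) = 45.

45


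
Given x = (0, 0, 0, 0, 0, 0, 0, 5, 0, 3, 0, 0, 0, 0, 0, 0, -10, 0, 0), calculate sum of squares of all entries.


Non-zero entries: [(7, 5), (9, 3), (16, -10)]
Squares: [25, 9, 100]
||x||_2^2 = sum = 134.

134


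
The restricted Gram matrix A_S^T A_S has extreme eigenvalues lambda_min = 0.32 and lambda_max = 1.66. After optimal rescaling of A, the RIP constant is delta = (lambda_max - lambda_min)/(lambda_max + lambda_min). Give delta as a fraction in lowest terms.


lambda_max - lambda_min = 1.66 - 0.32 = 1.34.
lambda_max + lambda_min = 1.66 + 0.32 = 1.98.
delta = 1.34/1.98 = 134/198 = 67/99.

67/99


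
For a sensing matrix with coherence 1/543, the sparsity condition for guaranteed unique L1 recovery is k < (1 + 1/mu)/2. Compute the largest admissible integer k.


1/mu = 543.
1 + 1/mu = 544.
(1 + 1/mu)/2 = 272 is an integer and the inequality is strict, so k_max = 272 - 1 = 271.

271


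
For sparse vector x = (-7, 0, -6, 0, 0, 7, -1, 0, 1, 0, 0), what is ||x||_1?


Non-zero entries: [(0, -7), (2, -6), (5, 7), (6, -1), (8, 1)]
Absolute values: [7, 6, 7, 1, 1]
||x||_1 = sum = 22.

22


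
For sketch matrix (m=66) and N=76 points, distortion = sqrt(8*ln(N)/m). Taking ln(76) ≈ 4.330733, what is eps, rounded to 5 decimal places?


ln(76) ≈ 4.330733.
8*ln(N)/m ≈ 8*4.330733/66 ≈ 0.52493733.
eps = sqrt(0.52493733) ≈ 0.7245256 ≈ 0.72453.

0.72453


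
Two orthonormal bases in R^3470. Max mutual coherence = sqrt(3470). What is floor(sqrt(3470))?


58^2 = 3364 <= 3470 < 3481 = 59^2, so 58 <= sqrt(3470) < 59.
floor(sqrt(3470)) = 58.

58


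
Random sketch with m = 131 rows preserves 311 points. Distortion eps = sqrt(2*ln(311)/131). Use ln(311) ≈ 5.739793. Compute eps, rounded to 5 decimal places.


ln(311) ≈ 5.739793.
2*ln(N)/m ≈ 2*5.739793/131 ≈ 0.08763043.
eps = sqrt(0.08763043) ≈ 0.2960244 ≈ 0.29602.

0.29602


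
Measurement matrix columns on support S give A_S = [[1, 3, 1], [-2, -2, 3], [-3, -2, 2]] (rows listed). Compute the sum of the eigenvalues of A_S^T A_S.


Sum of eigenvalues of A_S^T A_S = trace(A_S^T A_S) = sum of squared column norms of A_S.
A_S^T A_S diagonal: [14, 17, 14].
trace = 14 + 17 + 14 = 45.

45


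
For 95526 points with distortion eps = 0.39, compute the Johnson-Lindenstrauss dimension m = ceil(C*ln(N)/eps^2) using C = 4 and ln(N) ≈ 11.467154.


ln(95526) ≈ 11.467154.
eps^2 = 0.39^2 = 0.1521.
C*ln(N)/eps^2 ≈ 4*11.467154/0.1521 ≈ 301.5688.
m = ceil(301.5688) = 302.

302


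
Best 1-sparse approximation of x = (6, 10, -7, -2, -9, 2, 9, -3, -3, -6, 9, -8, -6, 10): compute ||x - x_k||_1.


Sorted |x_i| descending: [10, 10, 9, 9, 9, 8, 7, 6, 6, 6, 3, 3, 2, 2]
Keep top 1: [10]
Tail entries: [10, 9, 9, 9, 8, 7, 6, 6, 6, 3, 3, 2, 2]
L1 error = sum of tail = 80.

80


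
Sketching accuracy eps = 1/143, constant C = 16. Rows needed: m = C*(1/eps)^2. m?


1/eps = 143.
(1/eps)^2 = 20449.
m = 16*20449 = 327184.

327184


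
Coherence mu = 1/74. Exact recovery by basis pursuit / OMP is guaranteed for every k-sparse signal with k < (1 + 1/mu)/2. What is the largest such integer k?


1/mu = 74.
1 + 1/mu = 75.
(1 + 1/mu)/2 = 37.5 is not an integer, so k_max = floor(37.5) = 37.

37


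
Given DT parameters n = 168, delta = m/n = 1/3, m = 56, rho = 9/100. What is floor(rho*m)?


m = 1/3*168 = 56.
rho = 9/100.
rho*m = 9/100*56 = 5.04.
k = floor(5.04) = 5.

5


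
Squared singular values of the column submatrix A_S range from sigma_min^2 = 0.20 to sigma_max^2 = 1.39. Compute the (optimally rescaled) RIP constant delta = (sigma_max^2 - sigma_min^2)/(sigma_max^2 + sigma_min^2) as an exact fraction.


lambda_max - lambda_min = 1.39 - 0.20 = 1.19.
lambda_max + lambda_min = 1.39 + 0.20 = 1.59.
delta = 1.19/1.59 = 119/159.

119/159


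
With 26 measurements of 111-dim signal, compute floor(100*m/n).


100*m/n = 100*26/111 ≈ 23.4234.
floor = 23.

23


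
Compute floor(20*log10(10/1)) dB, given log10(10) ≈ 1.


||x||/||e|| = 10/1 = 10.
log10(10) ≈ 1.
20*log10(||x||/||e||) ≈ 20*1 = 20.
floor(20) = 20.

20


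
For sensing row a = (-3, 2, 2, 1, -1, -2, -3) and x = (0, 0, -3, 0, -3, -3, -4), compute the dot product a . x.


Non-zero terms: ['2*-3', '-1*-3', '-2*-3', '-3*-4']
Products: [-6, 3, 6, 12]
y = sum = 15.

15


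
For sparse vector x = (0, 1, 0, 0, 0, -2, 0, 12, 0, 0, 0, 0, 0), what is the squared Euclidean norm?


Non-zero entries: [(1, 1), (5, -2), (7, 12)]
Squares: [1, 4, 144]
||x||_2^2 = sum = 149.

149


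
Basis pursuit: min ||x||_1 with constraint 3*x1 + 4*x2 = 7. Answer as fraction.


Axis intercepts:
  x1 = 7/3, x2 = 0: L1 = 7/3
  x1 = 0, x2 = 7/4: L1 = 7/4
x* = (0, 7/4)
||x*||_1 = 7/4.

7/4


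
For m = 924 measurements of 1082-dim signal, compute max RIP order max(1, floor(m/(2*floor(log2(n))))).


floor(log2(1082)) = 10.
2*10 = 20.
m/(2*floor(log2(n))) = 924/20 ≈ 46.2.
floor = 46.
k = max(1, 46) = 46.

46


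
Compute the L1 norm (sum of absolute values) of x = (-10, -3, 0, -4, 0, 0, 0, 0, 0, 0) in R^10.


Non-zero entries: [(0, -10), (1, -3), (3, -4)]
Absolute values: [10, 3, 4]
||x||_1 = sum = 17.

17


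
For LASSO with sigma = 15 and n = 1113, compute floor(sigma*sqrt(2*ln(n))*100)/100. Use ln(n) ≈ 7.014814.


ln(1113) ≈ 7.014814.
2*ln(n) ≈ 14.029628.
sqrt(2*ln(n)) ≈ sqrt(14.029628) ≈ 3.745615.
lambda ≈ 15*3.745615 = 56.184225.
floor(lambda*100)/100 = 56.18.

56.18


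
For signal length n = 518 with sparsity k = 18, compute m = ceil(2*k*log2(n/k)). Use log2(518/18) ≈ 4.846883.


log2(n/k) = log2(518/18) ≈ 4.846883.
2*k*log2(n/k) ≈ 2*18*4.846883 = 174.487788.
m = ceil(174.487788) = 175.

175


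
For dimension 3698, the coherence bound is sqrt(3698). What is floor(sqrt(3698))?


60^2 = 3600 <= 3698 < 3721 = 61^2, so 60 <= sqrt(3698) < 61.
floor(sqrt(3698)) = 60.

60


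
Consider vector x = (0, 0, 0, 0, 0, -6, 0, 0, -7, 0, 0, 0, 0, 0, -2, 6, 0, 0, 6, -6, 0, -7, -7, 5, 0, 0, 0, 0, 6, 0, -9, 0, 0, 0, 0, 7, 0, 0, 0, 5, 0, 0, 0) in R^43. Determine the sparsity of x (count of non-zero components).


Non-zero positions: [5, 8, 14, 15, 18, 19, 21, 22, 23, 28, 30, 35, 39].
Sparsity = 13.

13


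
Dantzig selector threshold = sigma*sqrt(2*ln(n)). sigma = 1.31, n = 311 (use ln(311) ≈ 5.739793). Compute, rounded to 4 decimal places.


ln(311) ≈ 5.739793.
2*ln(n) ≈ 11.479586.
sqrt(2*ln(n)) ≈ sqrt(11.479586) ≈ 3.388154.
threshold ≈ 1.31*3.388154 = 4.43848174 ≈ 4.4385.

4.4385


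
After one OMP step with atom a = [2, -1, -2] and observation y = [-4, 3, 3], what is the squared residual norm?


a^T a = 9.
a^T y = -17.
coeff = -17/9 = -17/9.
||r||^2 = 17/9.

17/9


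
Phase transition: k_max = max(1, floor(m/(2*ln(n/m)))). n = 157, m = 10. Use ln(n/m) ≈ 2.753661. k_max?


n/m = 157/10.
ln(n/m) ≈ 2.753661.
2*ln(n/m) ≈ 5.507322.
m/(2*ln(n/m)) ≈ 10/5.507322 ≈ 1.8158.
floor = 1.
k_max = max(1, 1) = 1.

1


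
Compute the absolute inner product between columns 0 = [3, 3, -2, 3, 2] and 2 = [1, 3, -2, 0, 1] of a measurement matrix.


Inner product: 3*1 + 3*3 + -2*-2 + 3*0 + 2*1
Products: [3, 9, 4, 0, 2]
Sum = 18.
|dot| = 18.

18


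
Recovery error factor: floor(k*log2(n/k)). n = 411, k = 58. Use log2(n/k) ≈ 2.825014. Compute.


log2(n/k) = log2(411/58) ≈ 2.825014.
k*log2(n/k) ≈ 58*2.825014 = 163.850812.
floor(163.850812) = 163.

163


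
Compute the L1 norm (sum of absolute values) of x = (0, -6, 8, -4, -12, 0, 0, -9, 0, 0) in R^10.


Non-zero entries: [(1, -6), (2, 8), (3, -4), (4, -12), (7, -9)]
Absolute values: [6, 8, 4, 12, 9]
||x||_1 = sum = 39.

39


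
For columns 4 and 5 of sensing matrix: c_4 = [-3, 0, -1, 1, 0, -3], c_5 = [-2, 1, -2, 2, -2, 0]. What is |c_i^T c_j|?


Inner product: -3*-2 + 0*1 + -1*-2 + 1*2 + 0*-2 + -3*0
Products: [6, 0, 2, 2, 0, 0]
Sum = 10.
|dot| = 10.

10


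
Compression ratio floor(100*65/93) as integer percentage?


100*m/n = 100*65/93 ≈ 69.8925.
floor = 69.

69


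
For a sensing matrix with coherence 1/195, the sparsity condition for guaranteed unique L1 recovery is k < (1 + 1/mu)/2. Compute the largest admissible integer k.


1/mu = 195.
1 + 1/mu = 196.
(1 + 1/mu)/2 = 98 is an integer and the inequality is strict, so k_max = 98 - 1 = 97.

97


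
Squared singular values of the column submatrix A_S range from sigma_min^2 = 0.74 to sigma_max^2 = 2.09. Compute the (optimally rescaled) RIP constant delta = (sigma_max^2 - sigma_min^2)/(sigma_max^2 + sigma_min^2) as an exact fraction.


lambda_max - lambda_min = 2.09 - 0.74 = 1.35.
lambda_max + lambda_min = 2.09 + 0.74 = 2.83.
delta = 1.35/2.83 = 135/283.

135/283


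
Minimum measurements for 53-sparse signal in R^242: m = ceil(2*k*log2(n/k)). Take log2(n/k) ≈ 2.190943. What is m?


log2(n/k) = log2(242/53) ≈ 2.190943.
2*k*log2(n/k) ≈ 2*53*2.190943 = 232.239958.
m = ceil(232.239958) = 233.

233


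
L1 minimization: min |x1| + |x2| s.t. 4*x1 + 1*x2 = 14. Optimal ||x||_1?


Axis intercepts:
  x1 = 7/2, x2 = 0: L1 = 7/2
  x1 = 0, x2 = 14: L1 = 14
x* = (7/2, 0)
||x*||_1 = 7/2.

7/2


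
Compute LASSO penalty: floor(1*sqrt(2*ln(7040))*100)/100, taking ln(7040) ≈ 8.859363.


ln(7040) ≈ 8.859363.
2*ln(n) ≈ 17.718726.
sqrt(2*ln(n)) ≈ sqrt(17.718726) ≈ 4.209362.
lambda ≈ 1*4.209362 = 4.209362.
floor(lambda*100)/100 = 4.20.

4.20


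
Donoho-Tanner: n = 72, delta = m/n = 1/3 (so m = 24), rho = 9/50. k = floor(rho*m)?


m = 1/3*72 = 24.
rho = 9/50.
rho*m = 9/50*24 = 4.32.
k = floor(4.32) = 4.

4


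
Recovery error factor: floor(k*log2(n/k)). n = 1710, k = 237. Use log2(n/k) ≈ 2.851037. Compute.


log2(n/k) = log2(1710/237) ≈ 2.851037.
k*log2(n/k) ≈ 237*2.851037 = 675.695769.
floor(675.695769) = 675.

675


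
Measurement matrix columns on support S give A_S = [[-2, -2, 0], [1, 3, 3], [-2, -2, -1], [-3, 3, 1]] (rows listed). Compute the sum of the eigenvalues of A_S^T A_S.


Sum of eigenvalues of A_S^T A_S = trace(A_S^T A_S) = sum of squared column norms of A_S.
A_S^T A_S diagonal: [18, 26, 11].
trace = 18 + 26 + 11 = 55.

55


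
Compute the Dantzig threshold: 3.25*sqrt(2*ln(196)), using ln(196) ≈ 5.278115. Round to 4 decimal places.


ln(196) ≈ 5.278115.
2*ln(n) ≈ 10.55623.
sqrt(2*ln(n)) ≈ sqrt(10.55623) ≈ 3.249035.
threshold ≈ 3.25*3.249035 = 10.55936375 ≈ 10.5594.

10.5594


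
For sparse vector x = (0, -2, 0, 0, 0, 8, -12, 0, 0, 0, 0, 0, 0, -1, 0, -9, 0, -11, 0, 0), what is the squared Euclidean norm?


Non-zero entries: [(1, -2), (5, 8), (6, -12), (13, -1), (15, -9), (17, -11)]
Squares: [4, 64, 144, 1, 81, 121]
||x||_2^2 = sum = 415.

415


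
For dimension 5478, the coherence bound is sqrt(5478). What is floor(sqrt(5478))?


74^2 = 5476 <= 5478 < 5625 = 75^2, so 74 <= sqrt(5478) < 75.
floor(sqrt(5478)) = 74.

74


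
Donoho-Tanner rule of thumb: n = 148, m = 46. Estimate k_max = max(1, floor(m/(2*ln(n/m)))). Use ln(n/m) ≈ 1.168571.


n/m = 148/46 = 74/23.
ln(n/m) ≈ 1.168571.
2*ln(n/m) ≈ 2.337142.
m/(2*ln(n/m)) ≈ 46/2.337142 ≈ 19.6822.
floor = 19.
k_max = max(1, 19) = 19.

19


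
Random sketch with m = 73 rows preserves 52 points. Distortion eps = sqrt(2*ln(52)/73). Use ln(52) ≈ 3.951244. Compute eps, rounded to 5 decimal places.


ln(52) ≈ 3.951244.
2*ln(N)/m ≈ 2*3.951244/73 ≈ 0.10825326.
eps = sqrt(0.10825326) ≈ 0.3290186 ≈ 0.32902.

0.32902


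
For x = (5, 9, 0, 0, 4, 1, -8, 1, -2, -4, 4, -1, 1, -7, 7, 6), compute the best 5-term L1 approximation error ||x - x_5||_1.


Sorted |x_i| descending: [9, 8, 7, 7, 6, 5, 4, 4, 4, 2, 1, 1, 1, 1, 0, 0]
Keep top 5: [9, 8, 7, 7, 6]
Tail entries: [5, 4, 4, 4, 2, 1, 1, 1, 1, 0, 0]
L1 error = sum of tail = 23.

23


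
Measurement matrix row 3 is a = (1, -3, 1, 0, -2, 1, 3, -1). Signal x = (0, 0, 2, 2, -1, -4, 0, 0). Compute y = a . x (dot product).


Non-zero terms: ['1*2', '0*2', '-2*-1', '1*-4']
Products: [2, 0, 2, -4]
y = sum = 0.

0


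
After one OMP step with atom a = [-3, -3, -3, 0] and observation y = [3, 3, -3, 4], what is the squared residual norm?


a^T a = 27.
a^T y = -9.
coeff = -9/27 = -1/3.
||r||^2 = 40.

40


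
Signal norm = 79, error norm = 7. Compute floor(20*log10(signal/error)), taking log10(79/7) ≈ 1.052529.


||x||/||e|| = 79/7.
log10(79/7) ≈ 1.052529.
20*log10(||x||/||e||) ≈ 20*1.052529 = 21.05058.
floor(21.05058) = 21.

21


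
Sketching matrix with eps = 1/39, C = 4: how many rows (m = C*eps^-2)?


1/eps = 39.
(1/eps)^2 = 1521.
m = 4*1521 = 6084.

6084


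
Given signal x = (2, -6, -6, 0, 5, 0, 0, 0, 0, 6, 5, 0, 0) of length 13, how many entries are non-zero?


Non-zero positions: [0, 1, 2, 4, 9, 10].
Sparsity = 6.

6


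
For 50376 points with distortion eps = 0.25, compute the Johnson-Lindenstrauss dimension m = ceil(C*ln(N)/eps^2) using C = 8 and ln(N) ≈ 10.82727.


ln(50376) ≈ 10.82727.
eps^2 = 0.25^2 = 0.0625.
C*ln(N)/eps^2 ≈ 8*10.82727/0.0625 ≈ 1385.8906.
m = ceil(1385.8906) = 1386.

1386


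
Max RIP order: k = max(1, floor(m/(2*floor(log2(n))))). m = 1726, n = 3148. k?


floor(log2(3148)) = 11.
2*11 = 22.
m/(2*floor(log2(n))) = 1726/22 ≈ 78.4545.
floor = 78.
k = max(1, 78) = 78.

78


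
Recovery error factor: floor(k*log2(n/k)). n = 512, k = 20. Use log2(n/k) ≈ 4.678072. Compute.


log2(n/k) = log2(512/20) ≈ 4.678072.
k*log2(n/k) ≈ 20*4.678072 = 93.56144.
floor(93.56144) = 93.

93


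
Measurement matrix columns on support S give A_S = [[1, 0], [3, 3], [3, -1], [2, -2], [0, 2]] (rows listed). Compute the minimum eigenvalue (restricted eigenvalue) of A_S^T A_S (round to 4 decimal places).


A_S^T A_S = [[23, 2], [2, 18]].
trace = 41.
det = 410.
disc = trace^2 - 4*det = 1681 - 4*410 = 41.
sqrt(41) ≈ 6.403124.
lam_min = (41 - sqrt(41))/2 ≈ (41 - 6.403124)/2 = 17.298438 ≈ 17.2984.

17.2984


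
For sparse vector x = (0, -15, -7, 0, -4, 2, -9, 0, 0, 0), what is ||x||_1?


Non-zero entries: [(1, -15), (2, -7), (4, -4), (5, 2), (6, -9)]
Absolute values: [15, 7, 4, 2, 9]
||x||_1 = sum = 37.

37


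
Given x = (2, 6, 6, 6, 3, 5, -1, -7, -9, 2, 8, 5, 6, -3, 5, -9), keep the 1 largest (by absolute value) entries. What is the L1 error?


Sorted |x_i| descending: [9, 9, 8, 7, 6, 6, 6, 6, 5, 5, 5, 3, 3, 2, 2, 1]
Keep top 1: [9]
Tail entries: [9, 8, 7, 6, 6, 6, 6, 5, 5, 5, 3, 3, 2, 2, 1]
L1 error = sum of tail = 74.

74


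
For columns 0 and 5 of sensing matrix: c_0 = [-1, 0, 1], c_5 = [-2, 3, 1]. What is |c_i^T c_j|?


Inner product: -1*-2 + 0*3 + 1*1
Products: [2, 0, 1]
Sum = 3.
|dot| = 3.

3


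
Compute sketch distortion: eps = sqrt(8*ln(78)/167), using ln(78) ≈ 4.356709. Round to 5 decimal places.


ln(78) ≈ 4.356709.
8*ln(N)/m ≈ 8*4.356709/167 ≈ 0.20870462.
eps = sqrt(0.20870462) ≈ 0.456842 ≈ 0.45684.

0.45684


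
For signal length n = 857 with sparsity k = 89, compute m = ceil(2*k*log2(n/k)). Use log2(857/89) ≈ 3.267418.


log2(n/k) = log2(857/89) ≈ 3.267418.
2*k*log2(n/k) ≈ 2*89*3.267418 = 581.600404.
m = ceil(581.600404) = 582.

582


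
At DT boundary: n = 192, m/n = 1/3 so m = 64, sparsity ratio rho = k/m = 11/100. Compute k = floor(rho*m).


m = 1/3*192 = 64.
rho = 11/100.
rho*m = 11/100*64 = 7.04.
k = floor(7.04) = 7.

7


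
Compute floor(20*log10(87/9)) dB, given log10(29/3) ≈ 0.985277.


||x||/||e|| = 87/9 = 29/3.
log10(29/3) ≈ 0.985277.
20*log10(||x||/||e||) ≈ 20*0.985277 = 19.70554.
floor(19.70554) = 19.

19


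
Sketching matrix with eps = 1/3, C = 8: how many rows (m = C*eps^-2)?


1/eps = 3.
(1/eps)^2 = 9.
m = 8*9 = 72.

72


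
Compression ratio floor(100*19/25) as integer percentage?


100*m/n = 100*19/25 ≈ 76.0.
floor = 76.

76


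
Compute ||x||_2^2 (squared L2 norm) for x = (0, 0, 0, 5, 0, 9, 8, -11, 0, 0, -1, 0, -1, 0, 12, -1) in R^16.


Non-zero entries: [(3, 5), (5, 9), (6, 8), (7, -11), (10, -1), (12, -1), (14, 12), (15, -1)]
Squares: [25, 81, 64, 121, 1, 1, 144, 1]
||x||_2^2 = sum = 438.

438


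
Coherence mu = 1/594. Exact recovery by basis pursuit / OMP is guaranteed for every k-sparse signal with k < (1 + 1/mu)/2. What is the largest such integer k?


1/mu = 594.
1 + 1/mu = 595.
(1 + 1/mu)/2 = 297.5 is not an integer, so k_max = floor(297.5) = 297.

297


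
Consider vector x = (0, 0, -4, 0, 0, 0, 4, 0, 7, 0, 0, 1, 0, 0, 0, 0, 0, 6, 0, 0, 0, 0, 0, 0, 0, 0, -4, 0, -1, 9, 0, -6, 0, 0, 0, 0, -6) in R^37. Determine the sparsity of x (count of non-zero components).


Non-zero positions: [2, 6, 8, 11, 17, 26, 28, 29, 31, 36].
Sparsity = 10.

10


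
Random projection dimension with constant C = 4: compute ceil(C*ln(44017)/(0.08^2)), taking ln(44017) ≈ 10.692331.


ln(44017) ≈ 10.692331.
eps^2 = 0.08^2 = 0.0064.
C*ln(N)/eps^2 ≈ 4*10.692331/0.0064 ≈ 6682.7069.
m = ceil(6682.7069) = 6683.

6683


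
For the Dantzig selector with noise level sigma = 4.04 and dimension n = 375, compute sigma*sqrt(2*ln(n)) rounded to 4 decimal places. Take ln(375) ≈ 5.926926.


ln(375) ≈ 5.926926.
2*ln(n) ≈ 11.853852.
sqrt(2*ln(n)) ≈ sqrt(11.853852) ≈ 3.442942.
threshold ≈ 4.04*3.442942 = 13.90948568 ≈ 13.9095.

13.9095


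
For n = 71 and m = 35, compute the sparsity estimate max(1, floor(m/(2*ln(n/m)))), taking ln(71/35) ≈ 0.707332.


n/m = 71/35.
ln(n/m) ≈ 0.707332.
2*ln(n/m) ≈ 1.414664.
m/(2*ln(n/m)) ≈ 35/1.414664 ≈ 24.7409.
floor = 24.
k_max = max(1, 24) = 24.

24


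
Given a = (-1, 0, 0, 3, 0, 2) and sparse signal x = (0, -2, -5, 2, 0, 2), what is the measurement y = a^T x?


Non-zero terms: ['0*-2', '0*-5', '3*2', '2*2']
Products: [0, 0, 6, 4]
y = sum = 10.

10


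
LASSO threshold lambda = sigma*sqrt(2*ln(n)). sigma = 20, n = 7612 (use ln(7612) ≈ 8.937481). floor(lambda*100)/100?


ln(7612) ≈ 8.937481.
2*ln(n) ≈ 17.874962.
sqrt(2*ln(n)) ≈ sqrt(17.874962) ≈ 4.227879.
lambda ≈ 20*4.227879 = 84.55758.
floor(lambda*100)/100 = 84.55.

84.55


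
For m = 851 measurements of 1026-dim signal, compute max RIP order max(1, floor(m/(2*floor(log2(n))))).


floor(log2(1026)) = 10.
2*10 = 20.
m/(2*floor(log2(n))) = 851/20 ≈ 42.55.
floor = 42.
k = max(1, 42) = 42.

42


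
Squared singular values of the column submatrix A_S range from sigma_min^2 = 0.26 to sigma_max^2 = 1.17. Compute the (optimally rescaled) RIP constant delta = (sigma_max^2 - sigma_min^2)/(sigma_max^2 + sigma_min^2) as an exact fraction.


lambda_max - lambda_min = 1.17 - 0.26 = 0.91.
lambda_max + lambda_min = 1.17 + 0.26 = 1.43.
delta = 0.91/1.43 = 91/143 = 7/11.

7/11


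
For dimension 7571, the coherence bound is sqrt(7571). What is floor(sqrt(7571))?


87^2 = 7569 <= 7571 < 7744 = 88^2, so 87 <= sqrt(7571) < 88.
floor(sqrt(7571)) = 87.

87


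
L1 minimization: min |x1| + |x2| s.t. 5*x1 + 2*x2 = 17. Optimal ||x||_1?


Axis intercepts:
  x1 = 17/5, x2 = 0: L1 = 17/5
  x1 = 0, x2 = 17/2: L1 = 17/2
x* = (17/5, 0)
||x*||_1 = 17/5.

17/5


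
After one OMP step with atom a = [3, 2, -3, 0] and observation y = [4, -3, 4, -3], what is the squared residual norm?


a^T a = 22.
a^T y = -6.
coeff = -6/22 = -3/11.
||r||^2 = 532/11.

532/11


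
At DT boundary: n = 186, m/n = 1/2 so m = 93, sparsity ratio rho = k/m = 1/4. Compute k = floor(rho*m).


m = 1/2*186 = 93.
rho = 1/4.
rho*m = 1/4*93 = 23.25.
k = floor(23.25) = 23.

23


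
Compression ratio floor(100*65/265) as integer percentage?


100*m/n = 100*65/265 ≈ 24.5283.
floor = 24.

24


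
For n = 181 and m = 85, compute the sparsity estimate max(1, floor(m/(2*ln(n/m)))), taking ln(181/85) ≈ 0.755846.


n/m = 181/85.
ln(n/m) ≈ 0.755846.
2*ln(n/m) ≈ 1.511692.
m/(2*ln(n/m)) ≈ 85/1.511692 ≈ 56.2284.
floor = 56.
k_max = max(1, 56) = 56.

56


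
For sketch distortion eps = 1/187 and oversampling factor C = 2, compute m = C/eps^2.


1/eps = 187.
(1/eps)^2 = 34969.
m = 2*34969 = 69938.

69938


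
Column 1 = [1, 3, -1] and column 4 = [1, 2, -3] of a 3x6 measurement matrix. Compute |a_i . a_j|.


Inner product: 1*1 + 3*2 + -1*-3
Products: [1, 6, 3]
Sum = 10.
|dot| = 10.

10


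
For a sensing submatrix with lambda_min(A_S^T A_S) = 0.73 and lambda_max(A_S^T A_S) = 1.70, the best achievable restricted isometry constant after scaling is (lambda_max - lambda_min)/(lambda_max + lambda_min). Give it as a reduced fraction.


lambda_max - lambda_min = 1.70 - 0.73 = 0.97.
lambda_max + lambda_min = 1.70 + 0.73 = 2.43.
delta = 0.97/2.43 = 97/243.

97/243


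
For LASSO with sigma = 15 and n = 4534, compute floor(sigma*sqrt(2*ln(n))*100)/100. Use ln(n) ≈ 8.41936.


ln(4534) ≈ 8.41936.
2*ln(n) ≈ 16.83872.
sqrt(2*ln(n)) ≈ sqrt(16.83872) ≈ 4.103501.
lambda ≈ 15*4.103501 = 61.552515.
floor(lambda*100)/100 = 61.55.

61.55


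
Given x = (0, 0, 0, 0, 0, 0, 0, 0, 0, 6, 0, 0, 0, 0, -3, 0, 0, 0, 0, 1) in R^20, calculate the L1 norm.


Non-zero entries: [(9, 6), (14, -3), (19, 1)]
Absolute values: [6, 3, 1]
||x||_1 = sum = 10.

10


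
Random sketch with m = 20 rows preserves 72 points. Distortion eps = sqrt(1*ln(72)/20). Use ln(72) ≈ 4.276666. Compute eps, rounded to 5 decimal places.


ln(72) ≈ 4.276666.
1*ln(N)/m ≈ 1*4.276666/20 ≈ 0.2138333.
eps = sqrt(0.2138333) ≈ 0.4624211 ≈ 0.46242.

0.46242


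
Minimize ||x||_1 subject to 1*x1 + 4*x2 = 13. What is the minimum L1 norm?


Axis intercepts:
  x1 = 13, x2 = 0: L1 = 13
  x1 = 0, x2 = 13/4: L1 = 13/4
x* = (0, 13/4)
||x*||_1 = 13/4.

13/4


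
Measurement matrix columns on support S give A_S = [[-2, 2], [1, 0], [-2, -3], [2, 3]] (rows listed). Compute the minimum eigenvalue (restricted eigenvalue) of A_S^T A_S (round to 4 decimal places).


A_S^T A_S = [[13, 8], [8, 22]].
trace = 35.
det = 222.
disc = trace^2 - 4*det = 1225 - 4*222 = 337.
sqrt(337) ≈ 18.357560.
lam_min = (35 - sqrt(337))/2 ≈ (35 - 18.357560)/2 = 8.32122 ≈ 8.3212.

8.3212


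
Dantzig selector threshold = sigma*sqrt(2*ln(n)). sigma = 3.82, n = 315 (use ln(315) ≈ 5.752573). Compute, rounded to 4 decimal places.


ln(315) ≈ 5.752573.
2*ln(n) ≈ 11.505146.
sqrt(2*ln(n)) ≈ sqrt(11.505146) ≈ 3.391924.
threshold ≈ 3.82*3.391924 = 12.95714968 ≈ 12.9571.

12.9571


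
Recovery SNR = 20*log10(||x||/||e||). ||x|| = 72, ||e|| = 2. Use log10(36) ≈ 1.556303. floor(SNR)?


||x||/||e|| = 72/2 = 36.
log10(36) ≈ 1.556303.
20*log10(||x||/||e||) ≈ 20*1.556303 = 31.12606.
floor(31.12606) = 31.

31


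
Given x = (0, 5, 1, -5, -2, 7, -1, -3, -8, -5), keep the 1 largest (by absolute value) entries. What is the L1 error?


Sorted |x_i| descending: [8, 7, 5, 5, 5, 3, 2, 1, 1, 0]
Keep top 1: [8]
Tail entries: [7, 5, 5, 5, 3, 2, 1, 1, 0]
L1 error = sum of tail = 29.

29


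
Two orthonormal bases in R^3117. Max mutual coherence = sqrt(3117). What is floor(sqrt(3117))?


55^2 = 3025 <= 3117 < 3136 = 56^2, so 55 <= sqrt(3117) < 56.
floor(sqrt(3117)) = 55.

55


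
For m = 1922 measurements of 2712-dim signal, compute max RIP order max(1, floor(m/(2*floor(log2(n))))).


floor(log2(2712)) = 11.
2*11 = 22.
m/(2*floor(log2(n))) = 1922/22 ≈ 87.3636.
floor = 87.
k = max(1, 87) = 87.

87


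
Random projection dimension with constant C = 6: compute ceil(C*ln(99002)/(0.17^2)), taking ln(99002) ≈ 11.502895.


ln(99002) ≈ 11.502895.
eps^2 = 0.17^2 = 0.0289.
C*ln(N)/eps^2 ≈ 6*11.502895/0.0289 ≈ 2388.1443.
m = ceil(2388.1443) = 2389.

2389


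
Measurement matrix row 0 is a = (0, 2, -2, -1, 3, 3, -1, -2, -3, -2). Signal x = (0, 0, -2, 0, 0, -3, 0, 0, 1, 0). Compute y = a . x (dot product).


Non-zero terms: ['-2*-2', '3*-3', '-3*1']
Products: [4, -9, -3]
y = sum = -8.

-8


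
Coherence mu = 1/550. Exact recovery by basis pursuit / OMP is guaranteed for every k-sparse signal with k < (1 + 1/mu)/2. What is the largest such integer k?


1/mu = 550.
1 + 1/mu = 551.
(1 + 1/mu)/2 = 275.5 is not an integer, so k_max = floor(275.5) = 275.

275


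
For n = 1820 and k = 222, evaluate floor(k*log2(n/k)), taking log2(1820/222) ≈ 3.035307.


log2(n/k) = log2(1820/222) ≈ 3.035307.
k*log2(n/k) ≈ 222*3.035307 = 673.838154.
floor(673.838154) = 673.

673


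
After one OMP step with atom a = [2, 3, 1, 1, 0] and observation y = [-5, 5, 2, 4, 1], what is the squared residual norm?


a^T a = 15.
a^T y = 11.
coeff = 11/15 = 11/15.
||r||^2 = 944/15.

944/15


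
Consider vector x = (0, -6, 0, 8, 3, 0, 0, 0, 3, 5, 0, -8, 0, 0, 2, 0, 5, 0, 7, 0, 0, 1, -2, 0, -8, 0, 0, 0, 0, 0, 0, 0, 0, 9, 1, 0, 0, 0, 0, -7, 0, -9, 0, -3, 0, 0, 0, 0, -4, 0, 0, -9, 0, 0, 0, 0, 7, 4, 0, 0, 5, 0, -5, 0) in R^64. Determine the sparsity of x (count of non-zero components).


Non-zero positions: [1, 3, 4, 8, 9, 11, 14, 16, 18, 21, 22, 24, 33, 34, 39, 41, 43, 48, 51, 56, 57, 60, 62].
Sparsity = 23.

23


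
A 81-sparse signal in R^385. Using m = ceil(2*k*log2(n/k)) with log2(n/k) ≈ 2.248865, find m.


log2(n/k) = log2(385/81) ≈ 2.248865.
2*k*log2(n/k) ≈ 2*81*2.248865 = 364.31613.
m = ceil(364.31613) = 365.

365


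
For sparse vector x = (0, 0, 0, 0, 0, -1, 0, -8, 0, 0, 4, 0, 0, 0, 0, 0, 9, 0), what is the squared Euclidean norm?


Non-zero entries: [(5, -1), (7, -8), (10, 4), (16, 9)]
Squares: [1, 64, 16, 81]
||x||_2^2 = sum = 162.

162


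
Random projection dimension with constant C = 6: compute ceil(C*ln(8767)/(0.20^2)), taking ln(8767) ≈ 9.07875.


ln(8767) ≈ 9.07875.
eps^2 = 0.20^2 = 0.04.
C*ln(N)/eps^2 ≈ 6*9.07875/0.04 ≈ 1361.8125.
m = ceil(1361.8125) = 1362.

1362


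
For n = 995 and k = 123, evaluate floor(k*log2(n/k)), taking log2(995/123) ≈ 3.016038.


log2(n/k) = log2(995/123) ≈ 3.016038.
k*log2(n/k) ≈ 123*3.016038 = 370.972674.
floor(370.972674) = 370.

370


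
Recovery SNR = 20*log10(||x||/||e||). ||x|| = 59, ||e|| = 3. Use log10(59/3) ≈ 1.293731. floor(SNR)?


||x||/||e|| = 59/3.
log10(59/3) ≈ 1.293731.
20*log10(||x||/||e||) ≈ 20*1.293731 = 25.87462.
floor(25.87462) = 25.

25
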